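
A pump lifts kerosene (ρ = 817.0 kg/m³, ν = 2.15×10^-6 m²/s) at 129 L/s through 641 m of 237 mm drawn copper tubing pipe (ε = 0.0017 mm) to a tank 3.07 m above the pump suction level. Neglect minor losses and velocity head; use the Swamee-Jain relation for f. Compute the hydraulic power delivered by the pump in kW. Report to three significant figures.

V = 4Q/(πD²) = 2.924 m/s; Re = 3.22×10^5; ε/D = 7.17×10^-6; f = 0.01427
h_f = f(L/D)V²/2g = 16.82 m
Total head H = z + h_f = 3.07 + 16.82 = 19.89 m
P_hyd = ρgQH = 817.0·9.81·0.129·19.89 = 20.57 kW

P_hyd ≈ 20.6 kW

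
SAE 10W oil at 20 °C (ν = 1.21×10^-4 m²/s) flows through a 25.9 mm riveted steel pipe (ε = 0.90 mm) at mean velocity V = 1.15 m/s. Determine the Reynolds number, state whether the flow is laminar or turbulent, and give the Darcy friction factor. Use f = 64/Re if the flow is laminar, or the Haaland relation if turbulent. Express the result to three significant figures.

Re ≈ 246; laminar; f = 64/Re ≈ 0.260

Re = VD/ν = 1.150·0.0259/1.21×10^-4 = 246
Re < 2300 → laminar → f = 64/Re = 0.2600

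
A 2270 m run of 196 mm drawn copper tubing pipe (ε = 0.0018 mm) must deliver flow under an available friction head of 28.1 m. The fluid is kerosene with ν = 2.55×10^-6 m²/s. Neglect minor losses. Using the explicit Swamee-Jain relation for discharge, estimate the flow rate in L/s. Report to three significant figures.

Swamee-Jain (Type II): Q = -0.965·√(gD⁵h_f/L)·ln[ε/(3.7D) + √(3.17ν²L/(gD³h_f))]
√(gD⁵h_f/L) = √(9.81·0.196⁵·28.1/2270) = 0.005927
ε/(3.7D) = 2.48×10^-6; √(3.17ν²L/(gD³h_f)) = 1.50×10^-4
Q = -0.965·0.005927·ln(1.526×10^-4) = 0.05026 m³/s
Check: V = 1.67 m/s, Re = 1.28×10^5, f = 0.01704, h_f = 27.9 m ≈ 28.1 m ✓

Q ≈ 50.3 L/s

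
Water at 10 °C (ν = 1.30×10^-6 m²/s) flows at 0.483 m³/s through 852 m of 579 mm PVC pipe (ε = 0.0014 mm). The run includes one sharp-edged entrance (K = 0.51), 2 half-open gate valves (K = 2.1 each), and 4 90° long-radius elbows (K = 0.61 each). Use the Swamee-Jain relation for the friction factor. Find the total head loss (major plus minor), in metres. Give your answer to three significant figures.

H_L ≈ 4.27 m

V = 4Q/(πD²) = 1.834 m/s; V²/2g = 0.1715 m
Re = 8.17×10^5, ε/D = 2.42×10^-6 → f = 0.01207 (Swamee-Jain)
Major: h_f = f(L/D)·V²/2g = 0.01207·1472·0.1715 = 3.045 m
Minor: ΣK = 7.15; h_m = ΣK·V²/2g = 1.226 m
Total H_L = 3.045 + 1.226 = 4.272 m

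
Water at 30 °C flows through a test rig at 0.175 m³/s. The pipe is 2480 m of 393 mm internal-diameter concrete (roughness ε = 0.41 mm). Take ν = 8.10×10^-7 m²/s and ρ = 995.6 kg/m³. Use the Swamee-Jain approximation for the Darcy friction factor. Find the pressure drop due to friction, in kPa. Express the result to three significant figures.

V = 4Q/(πD²) = 4·0.175/(π·0.393²) = 1.443 m/s
Re = VD/ν = 1.443·0.393/8.10×10^-7 = 7.00×10^5 → turbulent
ε/D = 0.41/393 = 0.00104
Swamee-Jain: f = 0.02036
h_f = f(L/D)V²/(2g) = 0.02036·(2480/0.393)·1.443²/(2·9.81) = 13.63 m
Δp = ρg·h_f = 995.6·9.81·13.63 = 133.1 kPa

Δp ≈ 133 kPa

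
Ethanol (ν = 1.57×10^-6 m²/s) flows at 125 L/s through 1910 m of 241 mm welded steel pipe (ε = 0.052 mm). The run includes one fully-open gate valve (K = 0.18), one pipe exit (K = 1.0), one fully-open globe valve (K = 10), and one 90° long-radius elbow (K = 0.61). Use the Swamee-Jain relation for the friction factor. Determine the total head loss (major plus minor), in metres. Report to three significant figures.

V = 4Q/(πD²) = 2.740 m/s; V²/2g = 0.3827 m
Re = 4.21×10^5, ε/D = 2.16×10^-4 → f = 0.01589 (Swamee-Jain)
Major: h_f = f(L/D)·V²/2g = 0.01589·7925·0.3827 = 48.21 m
Minor: ΣK = 11.8; h_m = ΣK·V²/2g = 4.512 m
Total H_L = 48.21 + 4.512 = 52.72 m

H_L ≈ 52.7 m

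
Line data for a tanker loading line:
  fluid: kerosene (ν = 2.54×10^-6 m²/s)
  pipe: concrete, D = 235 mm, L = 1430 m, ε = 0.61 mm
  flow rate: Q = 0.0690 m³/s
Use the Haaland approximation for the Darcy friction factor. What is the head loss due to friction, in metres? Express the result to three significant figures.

V = 4Q/(πD²) = 4·0.0690/(π·0.235²) = 1.591 m/s
Re = VD/ν = 1.591·0.235/2.54×10^-6 = 1.47×10^5 → turbulent
ε/D = 0.61/235 = 0.00260
Haaland: f = 0.02607
h_f = f(L/D)V²/(2g) = 0.02607·(1430/0.235)·1.591²/(2·9.81) = 20.46 m

h_f ≈ 20.5 m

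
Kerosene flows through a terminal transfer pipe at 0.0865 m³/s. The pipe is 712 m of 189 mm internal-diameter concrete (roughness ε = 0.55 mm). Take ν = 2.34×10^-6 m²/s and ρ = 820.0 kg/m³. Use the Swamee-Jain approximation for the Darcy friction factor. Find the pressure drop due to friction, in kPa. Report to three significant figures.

V = 4Q/(πD²) = 4·0.0865/(π·0.189²) = 3.083 m/s
Re = VD/ν = 3.083·0.189/2.34×10^-6 = 2.49×10^5 → turbulent
ε/D = 0.55/189 = 0.00291
Swamee-Jain: f = 0.02666
h_f = f(L/D)V²/(2g) = 0.02666·(712/0.189)·3.083²/(2·9.81) = 48.66 m
Δp = ρg·h_f = 820.0·9.81·48.66 = 391.4 kPa

Δp ≈ 391 kPa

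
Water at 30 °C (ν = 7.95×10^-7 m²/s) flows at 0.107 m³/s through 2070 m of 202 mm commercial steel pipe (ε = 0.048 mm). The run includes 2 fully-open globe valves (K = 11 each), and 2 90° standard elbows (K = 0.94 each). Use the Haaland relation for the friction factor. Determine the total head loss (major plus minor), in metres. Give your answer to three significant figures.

V = 4Q/(πD²) = 3.339 m/s; V²/2g = 0.5682 m
Re = 8.48×10^5, ε/D = 2.38×10^-4 → f = 0.01512 (Haaland)
Major: h_f = f(L/D)·V²/2g = 0.01512·10248·0.5682 = 88.04 m
Minor: ΣK = 23.9; h_m = ΣK·V²/2g = 13.57 m
Total H_L = 88.04 + 13.57 = 101.6 m

H_L ≈ 102 m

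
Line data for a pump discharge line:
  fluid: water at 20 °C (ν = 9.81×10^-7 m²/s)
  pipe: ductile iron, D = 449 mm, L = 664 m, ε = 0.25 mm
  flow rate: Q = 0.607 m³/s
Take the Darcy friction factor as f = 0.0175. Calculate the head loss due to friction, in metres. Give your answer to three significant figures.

V = 4Q/(πD²) = 4·0.607/(π·0.449²) = 3.834 m/s
h_f = f(L/D)V²/(2g) = 0.01750·(664/0.449)·3.834²/(2·9.81) = 19.39 m

h_f ≈ 19.4 m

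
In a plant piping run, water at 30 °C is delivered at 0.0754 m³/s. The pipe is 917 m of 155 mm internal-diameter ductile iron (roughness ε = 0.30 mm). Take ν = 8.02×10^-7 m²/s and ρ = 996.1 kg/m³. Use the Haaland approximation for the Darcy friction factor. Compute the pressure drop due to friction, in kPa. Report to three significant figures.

Δp ≈ 1100 kPa

V = 4Q/(πD²) = 4·0.0754/(π·0.155²) = 3.996 m/s
Re = VD/ν = 3.996·0.155/8.02×10^-7 = 7.72×10^5 → turbulent
ε/D = 0.30/155 = 0.00194
Haaland: f = 0.02348
h_f = f(L/D)V²/(2g) = 0.02348·(917/0.155)·3.996²/(2·9.81) = 113.0 m
Δp = ρg·h_f = 996.1·9.81·113.0 = 1105 kPa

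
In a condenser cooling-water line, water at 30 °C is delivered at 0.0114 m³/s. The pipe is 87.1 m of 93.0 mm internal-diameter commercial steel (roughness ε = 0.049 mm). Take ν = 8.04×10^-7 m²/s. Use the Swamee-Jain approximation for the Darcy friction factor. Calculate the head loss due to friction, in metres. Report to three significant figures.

V = 4Q/(πD²) = 4·0.0114/(π·0.0930²) = 1.678 m/s
Re = VD/ν = 1.678·0.0930/8.04×10^-7 = 1.94×10^5 → turbulent
ε/D = 0.049/93.0 = 5.27×10^-4
Swamee-Jain: f = 0.01912
h_f = f(L/D)V²/(2g) = 0.01912·(87.1/0.0930)·1.678²/(2·9.81) = 2.571 m

h_f ≈ 2.57 m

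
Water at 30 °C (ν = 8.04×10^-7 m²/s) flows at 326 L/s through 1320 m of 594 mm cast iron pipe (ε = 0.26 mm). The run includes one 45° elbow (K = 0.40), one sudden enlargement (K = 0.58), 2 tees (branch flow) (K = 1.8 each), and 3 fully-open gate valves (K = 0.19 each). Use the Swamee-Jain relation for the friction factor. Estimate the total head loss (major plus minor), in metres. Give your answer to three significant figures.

H_L ≈ 3.02 m

V = 4Q/(πD²) = 1.176 m/s; V²/2g = 0.07054 m
Re = 8.69×10^5, ε/D = 4.38×10^-4 → f = 0.01695 (Swamee-Jain)
Major: h_f = f(L/D)·V²/2g = 0.01695·2222·0.07054 = 2.656 m
Minor: ΣK = 5.15; h_m = ΣK·V²/2g = 0.3633 m
Total H_L = 2.656 + 0.3633 = 3.019 m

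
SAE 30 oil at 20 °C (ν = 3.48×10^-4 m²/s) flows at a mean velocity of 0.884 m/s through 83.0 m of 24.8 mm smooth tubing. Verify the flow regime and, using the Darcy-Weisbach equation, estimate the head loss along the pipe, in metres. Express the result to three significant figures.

Re = VD/ν = 0.884·0.02480/3.48×10^-4 = 63.0 → laminar (Re < 2300)
f = 64/Re = 1.016
h_f = f(L/D)V²/(2g) = 1.016·(83.0/0.02480)·0.884²/(2·9.81) = 135.4 m

h_f ≈ 135 m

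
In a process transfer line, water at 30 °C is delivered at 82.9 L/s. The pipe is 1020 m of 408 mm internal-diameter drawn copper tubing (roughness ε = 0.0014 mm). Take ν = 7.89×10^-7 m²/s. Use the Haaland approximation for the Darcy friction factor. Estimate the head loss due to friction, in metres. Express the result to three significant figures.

V = 4Q/(πD²) = 4·0.0829/(π·0.408²) = 0.6341 m/s
Re = VD/ν = 0.6341·0.408/7.89×10^-7 = 3.28×10^5 → turbulent
ε/D = 0.0014/408 = 3.43×10^-6
Haaland: f = 0.01414
h_f = f(L/D)V²/(2g) = 0.01414·(1020/0.408)·0.6341²/(2·9.81) = 0.7242 m

h_f ≈ 0.724 m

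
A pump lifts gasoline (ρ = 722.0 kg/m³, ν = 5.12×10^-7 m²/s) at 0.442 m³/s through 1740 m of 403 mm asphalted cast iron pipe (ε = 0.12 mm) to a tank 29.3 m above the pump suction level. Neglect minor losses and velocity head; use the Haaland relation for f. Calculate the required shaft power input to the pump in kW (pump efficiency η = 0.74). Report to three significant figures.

V = 4Q/(πD²) = 3.465 m/s; Re = 2.73×10^6; ε/D = 2.98×10^-4; f = 0.01519
h_f = f(L/D)V²/2g = 40.13 m
Total head H = z + h_f = 29.3 + 40.13 = 69.43 m
P_hyd = ρgQH = 722.0·9.81·0.442·69.43 = 217.4 kW
P_shaft = P_hyd/η = 217.4/0.74 = 293.7 kW

P_shaft ≈ 294 kW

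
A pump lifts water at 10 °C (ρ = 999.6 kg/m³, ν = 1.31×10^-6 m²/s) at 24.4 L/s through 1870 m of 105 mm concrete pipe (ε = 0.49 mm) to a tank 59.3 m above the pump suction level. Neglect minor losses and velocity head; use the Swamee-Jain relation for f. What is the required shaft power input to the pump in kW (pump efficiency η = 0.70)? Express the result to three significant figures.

V = 4Q/(πD²) = 2.818 m/s; Re = 2.26×10^5; ε/D = 0.00467; f = 0.03035
h_f = f(L/D)V²/2g = 218.7 m
Total head H = z + h_f = 59.3 + 218.7 = 278.0 m
P_hyd = ρgQH = 999.6·9.81·0.0244·278.0 = 66.53 kW
P_shaft = P_hyd/η = 66.53/0.70 = 95.04 kW

P_shaft ≈ 95.0 kW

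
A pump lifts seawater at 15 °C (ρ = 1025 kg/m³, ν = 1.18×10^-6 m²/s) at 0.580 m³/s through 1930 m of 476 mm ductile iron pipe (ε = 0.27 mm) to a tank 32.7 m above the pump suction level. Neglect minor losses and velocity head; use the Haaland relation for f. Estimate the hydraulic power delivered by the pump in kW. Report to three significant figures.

V = 4Q/(πD²) = 3.259 m/s; Re = 1.31×10^6; ε/D = 5.67×10^-4; f = 0.01752
h_f = f(L/D)V²/2g = 38.47 m
Total head H = z + h_f = 32.7 + 38.47 = 71.17 m
P_hyd = ρgQH = 1025·9.81·0.580·71.17 = 415.1 kW

P_hyd ≈ 415 kW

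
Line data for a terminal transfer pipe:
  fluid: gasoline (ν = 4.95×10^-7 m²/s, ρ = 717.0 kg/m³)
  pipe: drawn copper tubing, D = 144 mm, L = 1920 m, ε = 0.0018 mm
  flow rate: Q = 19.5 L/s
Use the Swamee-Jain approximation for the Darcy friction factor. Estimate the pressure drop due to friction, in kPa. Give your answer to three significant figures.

V = 4Q/(πD²) = 4·0.0195/(π·0.144²) = 1.197 m/s
Re = VD/ν = 1.197·0.144/4.95×10^-7 = 3.48×10^5 → turbulent
ε/D = 0.0018/144 = 1.25×10^-5
Swamee-Jain: f = 0.01414
h_f = f(L/D)V²/(2g) = 0.01414·(1920/0.144)·1.197²/(2·9.81) = 13.78 m
Δp = ρg·h_f = 717.0·9.81·13.78 = 96.90 kPa

Δp ≈ 96.9 kPa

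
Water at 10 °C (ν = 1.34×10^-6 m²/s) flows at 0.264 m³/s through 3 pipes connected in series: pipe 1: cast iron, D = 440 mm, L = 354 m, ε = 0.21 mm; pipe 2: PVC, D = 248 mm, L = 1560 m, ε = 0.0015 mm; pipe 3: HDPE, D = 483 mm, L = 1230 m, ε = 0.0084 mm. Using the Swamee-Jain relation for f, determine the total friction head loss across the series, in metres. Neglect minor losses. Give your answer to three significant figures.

Pipe 1: V = 1.736 m/s, Re = 5.70×10^5, ε/D = 4.77×10^-4, f = 0.01752, h_1 = f(L/D)V²/2g = 2.166 m
Pipe 2: V = 5.465 m/s, Re = 1.01×10^6, ε/D = 6.05×10^-6, f = 0.01174, h_2 = f(L/D)V²/2g = 112.4 m
Pipe 3: V = 1.441 m/s, Re = 5.19×10^5, ε/D = 1.74×10^-5, f = 0.01328, h_3 = f(L/D)V²/2g = 3.580 m
Series → Q common, losses add: H = Σh = 118.1 m

H ≈ 118 m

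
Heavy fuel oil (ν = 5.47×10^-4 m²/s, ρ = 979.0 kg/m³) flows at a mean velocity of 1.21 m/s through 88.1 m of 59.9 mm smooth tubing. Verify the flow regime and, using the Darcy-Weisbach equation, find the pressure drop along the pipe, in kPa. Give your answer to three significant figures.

Δp ≈ 509 kPa

Re = VD/ν = 1.21·0.05990/5.47×10^-4 = 133 → laminar (Re < 2300)
f = 64/Re = 0.4830
h_f = f(L/D)V²/(2g) = 0.4830·(88.1/0.05990)·1.21²/(2·9.81) = 53.01 m
Δp = ρg·h_f = 979.0·9.81·53.01 = 509.1 kPa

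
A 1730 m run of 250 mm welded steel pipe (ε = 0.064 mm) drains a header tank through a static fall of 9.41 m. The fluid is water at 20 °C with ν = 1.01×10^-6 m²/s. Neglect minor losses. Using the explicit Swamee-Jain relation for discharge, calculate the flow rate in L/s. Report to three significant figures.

Q ≈ 62.3 L/s

Swamee-Jain (Type II): Q = -0.965·√(gD⁵h_f/L)·ln[ε/(3.7D) + √(3.17ν²L/(gD³h_f))]
√(gD⁵h_f/L) = √(9.81·0.250⁵·9.41/1730) = 0.007219
ε/(3.7D) = 6.92×10^-5; √(3.17ν²L/(gD³h_f)) = 6.23×10^-5
Q = -0.965·0.007219·ln(1.315×10^-4) = 0.06225 m³/s
Check: V = 1.27 m/s, Re = 3.14×10^5, f = 0.01667, h_f = 9.46 m ≈ 9.41 m ✓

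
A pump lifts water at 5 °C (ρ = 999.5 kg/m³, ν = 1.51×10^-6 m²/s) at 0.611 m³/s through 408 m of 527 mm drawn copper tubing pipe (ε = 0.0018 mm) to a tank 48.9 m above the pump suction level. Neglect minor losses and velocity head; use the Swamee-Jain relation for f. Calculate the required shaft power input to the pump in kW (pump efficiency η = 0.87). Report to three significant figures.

V = 4Q/(πD²) = 2.801 m/s; Re = 9.78×10^5; ε/D = 3.42×10^-6; f = 0.01174
h_f = f(L/D)V²/2g = 3.634 m
Total head H = z + h_f = 48.9 + 3.634 = 52.53 m
P_hyd = ρgQH = 999.5·9.81·0.611·52.53 = 314.7 kW
P_shaft = P_hyd/η = 314.7/0.87 = 361.8 kW

P_shaft ≈ 362 kW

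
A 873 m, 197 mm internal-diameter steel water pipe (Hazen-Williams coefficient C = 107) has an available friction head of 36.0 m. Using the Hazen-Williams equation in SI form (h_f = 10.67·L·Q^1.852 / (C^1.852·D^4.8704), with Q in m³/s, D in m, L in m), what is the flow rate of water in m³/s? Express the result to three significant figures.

Rearranging: Q = [h_f·C^1.852·D^4.8704 / (10.67·L)]^(1/1.852)
Q = [36.0·107^1.852·0.197^4.8704 / (10.67·873)]^0.540 = 0.07432 m³/s

Q ≈ 0.0743 m³/s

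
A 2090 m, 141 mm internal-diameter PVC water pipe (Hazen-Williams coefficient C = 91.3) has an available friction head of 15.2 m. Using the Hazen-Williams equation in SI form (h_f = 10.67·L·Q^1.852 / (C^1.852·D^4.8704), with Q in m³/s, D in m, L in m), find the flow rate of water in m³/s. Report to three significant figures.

Q ≈ 0.0103 m³/s

Rearranging: Q = [h_f·C^1.852·D^4.8704 / (10.67·L)]^(1/1.852)
Q = [15.2·91.3^1.852·0.141^4.8704 / (10.67·2090)]^0.540 = 0.01031 m³/s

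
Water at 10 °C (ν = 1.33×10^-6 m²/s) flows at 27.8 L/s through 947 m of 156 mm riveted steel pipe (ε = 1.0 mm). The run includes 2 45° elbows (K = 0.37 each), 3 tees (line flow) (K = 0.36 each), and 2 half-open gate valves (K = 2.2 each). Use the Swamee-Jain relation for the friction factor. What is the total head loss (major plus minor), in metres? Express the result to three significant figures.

V = 4Q/(πD²) = 1.454 m/s; V²/2g = 0.1078 m
Re = 1.71×10^5, ε/D = 0.00641 → f = 0.03344 (Swamee-Jain)
Major: h_f = f(L/D)·V²/2g = 0.03344·6071·0.1078 = 21.89 m
Minor: ΣK = 6.22; h_m = ΣK·V²/2g = 0.6707 m
Total H_L = 21.89 + 0.6707 = 22.56 m

H_L ≈ 22.6 m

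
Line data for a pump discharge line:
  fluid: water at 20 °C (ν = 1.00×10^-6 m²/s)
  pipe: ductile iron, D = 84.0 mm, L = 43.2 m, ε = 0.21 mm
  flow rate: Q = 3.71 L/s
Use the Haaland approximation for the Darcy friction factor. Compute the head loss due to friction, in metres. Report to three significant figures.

h_f ≈ 0.319 m

V = 4Q/(πD²) = 4·0.00371/(π·0.0840²) = 0.6695 m/s
Re = VD/ν = 0.6695·0.0840/1.00×10^-6 = 5.62×10^4 → turbulent
ε/D = 0.21/84.0 = 0.00250
Haaland: f = 0.02716
h_f = f(L/D)V²/(2g) = 0.02716·(43.2/0.0840)·0.6695²/(2·9.81) = 0.3190 m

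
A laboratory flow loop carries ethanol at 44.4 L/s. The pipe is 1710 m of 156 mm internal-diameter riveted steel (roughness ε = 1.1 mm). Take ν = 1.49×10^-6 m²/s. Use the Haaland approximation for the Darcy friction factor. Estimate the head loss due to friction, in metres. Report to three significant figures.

V = 4Q/(πD²) = 4·0.0444/(π·0.156²) = 2.323 m/s
Re = VD/ν = 2.323·0.156/1.49×10^-6 = 2.43×10^5 → turbulent
ε/D = 1.1/156 = 0.00705
Haaland: f = 0.03415
h_f = f(L/D)V²/(2g) = 0.03415·(1710/0.156)·2.323²/(2·9.81) = 102.9 m

h_f ≈ 103 m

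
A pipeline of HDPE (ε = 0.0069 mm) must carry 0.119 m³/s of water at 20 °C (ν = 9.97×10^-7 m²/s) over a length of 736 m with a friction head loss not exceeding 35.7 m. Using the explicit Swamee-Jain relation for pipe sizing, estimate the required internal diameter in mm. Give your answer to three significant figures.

Swamee-Jain (Type III): D = 0.66·[ε^1.25·(LQ²/(gh_f))^4.75 + ν·Q^9.4·(L/(gh_f))^5.2]^0.04
LQ²/(gh_f) = 0.02976; L/(gh_f) = 2.102
Term 1 = ε^1.25·(…)^4.75 = 1.99×10^-14; Term 2 = ν·Q^9.4·(…)^5.2 = 9.68×10^-14
D = 0.66·(1.99×10^-14 + 9.68×10^-14)^0.04 = 0.2006 m = 201 mm
Check: V = 3.77 m/s, Re = 7.58×10^5, f = 0.01284, h_f = 34.1 m ≈ 35.7 m ✓

D ≈ 201 mm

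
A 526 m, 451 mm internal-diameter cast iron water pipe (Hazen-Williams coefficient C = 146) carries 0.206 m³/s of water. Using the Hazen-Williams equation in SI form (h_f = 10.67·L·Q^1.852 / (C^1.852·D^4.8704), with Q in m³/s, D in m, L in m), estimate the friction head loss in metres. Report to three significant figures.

h_f = 10.67·526·0.206^1.852 / (146^1.852·0.451^4.8704) = 1.427 m

h_f ≈ 1.43 m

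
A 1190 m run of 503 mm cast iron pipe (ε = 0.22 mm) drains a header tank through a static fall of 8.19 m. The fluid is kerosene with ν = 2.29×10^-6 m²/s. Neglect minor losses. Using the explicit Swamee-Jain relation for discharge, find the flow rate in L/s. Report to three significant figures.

Q ≈ 393 L/s

Swamee-Jain (Type II): Q = -0.965·√(gD⁵h_f/L)·ln[ε/(3.7D) + √(3.17ν²L/(gD³h_f))]
√(gD⁵h_f/L) = √(9.81·0.503⁵·8.19/1190) = 0.04663
ε/(3.7D) = 1.18×10^-4; √(3.17ν²L/(gD³h_f)) = 4.40×10^-5
Q = -0.965·0.04663·ln(1.622×10^-4) = 0.3926 m³/s
Check: V = 1.98 m/s, Re = 4.34×10^5, f = 0.01751, h_f = 8.25 m ≈ 8.19 m ✓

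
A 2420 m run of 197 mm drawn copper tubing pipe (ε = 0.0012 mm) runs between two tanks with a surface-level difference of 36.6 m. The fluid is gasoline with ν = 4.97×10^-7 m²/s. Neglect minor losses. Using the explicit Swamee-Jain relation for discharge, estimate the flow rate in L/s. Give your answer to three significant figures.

Q ≈ 67.1 L/s

Swamee-Jain (Type II): Q = -0.965·√(gD⁵h_f/L)·ln[ε/(3.7D) + √(3.17ν²L/(gD³h_f))]
√(gD⁵h_f/L) = √(9.81·0.197⁵·36.6/2420) = 0.006635
ε/(3.7D) = 1.65×10^-6; √(3.17ν²L/(gD³h_f)) = 2.63×10^-5
Q = -0.965·0.006635·ln(2.792×10^-5) = 0.06714 m³/s
Check: V = 2.20 m/s, Re = 8.73×10^5, f = 0.01202, h_f = 36.5 m ≈ 36.6 m ✓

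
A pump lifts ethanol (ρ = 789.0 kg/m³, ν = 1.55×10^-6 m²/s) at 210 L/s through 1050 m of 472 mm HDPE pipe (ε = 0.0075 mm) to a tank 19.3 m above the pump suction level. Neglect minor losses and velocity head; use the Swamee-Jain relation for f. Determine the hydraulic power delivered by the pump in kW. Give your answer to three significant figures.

P_hyd ≈ 35.1 kW

V = 4Q/(πD²) = 1.200 m/s; Re = 3.65×10^5; ε/D = 1.59×10^-5; f = 0.01407
h_f = f(L/D)V²/2g = 2.297 m
Total head H = z + h_f = 19.3 + 2.297 = 21.60 m
P_hyd = ρgQH = 789.0·9.81·0.210·21.60 = 35.10 kW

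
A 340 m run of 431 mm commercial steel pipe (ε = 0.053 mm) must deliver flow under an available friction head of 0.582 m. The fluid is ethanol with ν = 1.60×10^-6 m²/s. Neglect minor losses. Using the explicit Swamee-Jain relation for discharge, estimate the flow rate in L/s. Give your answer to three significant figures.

Q ≈ 139 L/s

Swamee-Jain (Type II): Q = -0.965·√(gD⁵h_f/L)·ln[ε/(3.7D) + √(3.17ν²L/(gD³h_f))]
√(gD⁵h_f/L) = √(9.81·0.431⁵·0.582/340) = 0.01580
ε/(3.7D) = 3.32×10^-5; √(3.17ν²L/(gD³h_f)) = 7.77×10^-5
Q = -0.965·0.01580·ln(1.109×10^-4) = 0.1389 m³/s
Check: V = 0.952 m/s, Re = 2.56×10^5, f = 0.01599, h_f = 0.582 m ≈ 0.582 m ✓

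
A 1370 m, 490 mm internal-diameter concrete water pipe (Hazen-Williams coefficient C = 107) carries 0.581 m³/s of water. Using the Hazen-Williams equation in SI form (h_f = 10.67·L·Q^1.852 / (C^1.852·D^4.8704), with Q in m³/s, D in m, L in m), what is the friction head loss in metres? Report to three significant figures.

h_f = 10.67·1370·0.581^1.852 / (107^1.852·0.490^4.8704) = 30.10 m

h_f ≈ 30.1 m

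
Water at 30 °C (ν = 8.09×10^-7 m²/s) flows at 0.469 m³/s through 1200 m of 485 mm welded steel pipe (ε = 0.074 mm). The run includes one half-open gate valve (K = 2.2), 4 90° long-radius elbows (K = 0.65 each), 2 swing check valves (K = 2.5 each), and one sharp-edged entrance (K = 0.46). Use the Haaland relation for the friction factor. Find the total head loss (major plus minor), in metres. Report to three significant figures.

V = 4Q/(πD²) = 2.539 m/s; V²/2g = 0.3285 m
Re = 1.52×10^6, ε/D = 1.53×10^-4 → f = 0.01373 (Haaland)
Major: h_f = f(L/D)·V²/2g = 0.01373·2474·0.3285 = 11.16 m
Minor: ΣK = 10.3; h_m = ΣK·V²/2g = 3.370 m
Total H_L = 11.16 + 3.370 = 14.53 m

H_L ≈ 14.5 m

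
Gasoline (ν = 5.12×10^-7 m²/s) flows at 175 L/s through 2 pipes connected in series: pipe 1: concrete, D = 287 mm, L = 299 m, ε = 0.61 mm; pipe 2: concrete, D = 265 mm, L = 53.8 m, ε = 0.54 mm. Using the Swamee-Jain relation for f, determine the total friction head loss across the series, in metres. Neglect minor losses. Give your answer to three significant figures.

H ≈ 11.8 m

Pipe 1: V = 2.705 m/s, Re = 1.52×10^6, ε/D = 0.00213, f = 0.02398, h_1 = f(L/D)V²/2g = 9.317 m
Pipe 2: V = 3.173 m/s, Re = 1.64×10^6, ε/D = 0.00204, f = 0.02370, h_2 = f(L/D)V²/2g = 2.469 m
Series → Q common, losses add: H = Σh = 11.79 m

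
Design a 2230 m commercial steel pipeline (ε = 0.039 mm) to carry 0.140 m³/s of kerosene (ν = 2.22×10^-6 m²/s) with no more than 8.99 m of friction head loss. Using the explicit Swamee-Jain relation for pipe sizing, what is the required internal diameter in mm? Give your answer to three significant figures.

D ≈ 370 mm

Swamee-Jain (Type III): D = 0.66·[ε^1.25·(LQ²/(gh_f))^4.75 + ν·Q^9.4·(L/(gh_f))^5.2]^0.04
LQ²/(gh_f) = 0.4956; L/(gh_f) = 25.29
Term 1 = ε^1.25·(…)^4.75 = 1.10×10^-7; Term 2 = ν·Q^9.4·(…)^5.2 = 4.12×10^-7
D = 0.66·(1.10×10^-7 + 4.12×10^-7)^0.04 = 0.3700 m = 370 mm
Check: V = 1.30 m/s, Re = 2.17×10^5, f = 0.01623, h_f = 8.45 m ≈ 8.99 m ✓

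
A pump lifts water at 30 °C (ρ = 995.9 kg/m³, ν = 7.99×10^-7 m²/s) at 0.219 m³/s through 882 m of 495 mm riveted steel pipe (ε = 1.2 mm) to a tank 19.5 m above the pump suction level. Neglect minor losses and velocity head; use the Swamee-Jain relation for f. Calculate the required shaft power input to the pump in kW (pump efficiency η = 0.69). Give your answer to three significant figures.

V = 4Q/(πD²) = 1.138 m/s; Re = 7.05×10^5; ε/D = 0.00242; f = 0.02498
h_f = f(L/D)V²/2g = 2.938 m
Total head H = z + h_f = 19.5 + 2.938 = 22.44 m
P_hyd = ρgQH = 995.9·9.81·0.219·22.44 = 48.01 kW
P_shaft = P_hyd/η = 48.01/0.69 = 69.58 kW

P_shaft ≈ 69.6 kW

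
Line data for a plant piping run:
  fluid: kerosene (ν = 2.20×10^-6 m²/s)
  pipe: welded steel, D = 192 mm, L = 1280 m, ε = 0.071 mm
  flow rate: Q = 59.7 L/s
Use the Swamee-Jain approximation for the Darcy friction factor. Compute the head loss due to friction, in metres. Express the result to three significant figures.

V = 4Q/(πD²) = 4·0.0597/(π·0.192²) = 2.062 m/s
Re = VD/ν = 2.062·0.192/2.20×10^-6 = 1.80×10^5 → turbulent
ε/D = 0.071/192 = 3.70×10^-4
Swamee-Jain: f = 0.01842
h_f = f(L/D)V²/(2g) = 0.01842·(1280/0.192)·2.062²/(2·9.81) = 26.61 m

h_f ≈ 26.6 m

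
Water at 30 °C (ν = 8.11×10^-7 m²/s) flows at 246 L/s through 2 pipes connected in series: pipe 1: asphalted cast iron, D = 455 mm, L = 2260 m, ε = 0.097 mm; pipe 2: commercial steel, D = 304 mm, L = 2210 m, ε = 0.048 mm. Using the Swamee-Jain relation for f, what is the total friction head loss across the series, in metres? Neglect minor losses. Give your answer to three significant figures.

Pipe 1: V = 1.513 m/s, Re = 8.49×10^5, ε/D = 2.13×10^-4, f = 0.01505, h_1 = f(L/D)V²/2g = 8.723 m
Pipe 2: V = 3.389 m/s, Re = 1.27×10^6, ε/D = 1.58×10^-4, f = 0.01408, h_2 = f(L/D)V²/2g = 59.92 m
Series → Q common, losses add: H = Σh = 68.64 m

H ≈ 68.6 m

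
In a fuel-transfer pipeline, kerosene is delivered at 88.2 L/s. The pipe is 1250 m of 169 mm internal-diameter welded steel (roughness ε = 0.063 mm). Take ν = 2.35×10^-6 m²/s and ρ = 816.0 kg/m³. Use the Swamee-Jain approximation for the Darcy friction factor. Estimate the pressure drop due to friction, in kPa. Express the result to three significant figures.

V = 4Q/(πD²) = 4·0.0882/(π·0.169²) = 3.932 m/s
Re = VD/ν = 3.932·0.169/2.35×10^-6 = 2.83×10^5 → turbulent
ε/D = 0.063/169 = 3.73×10^-4
Swamee-Jain: f = 0.01764
h_f = f(L/D)V²/(2g) = 0.01764·(1250/0.169)·3.932²/(2·9.81) = 102.8 m
Δp = ρg·h_f = 816.0·9.81·102.8 = 823.0 kPa

Δp ≈ 823 kPa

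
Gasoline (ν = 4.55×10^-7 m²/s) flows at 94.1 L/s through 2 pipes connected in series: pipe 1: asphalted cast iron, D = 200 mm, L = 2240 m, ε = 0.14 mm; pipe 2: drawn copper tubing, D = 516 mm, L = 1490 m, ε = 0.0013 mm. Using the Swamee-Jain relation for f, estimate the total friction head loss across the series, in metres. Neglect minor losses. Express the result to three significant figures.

H ≈ 94.7 m

Pipe 1: V = 2.995 m/s, Re = 1.32×10^6, ε/D = 7.00×10^-4, f = 0.01842, h_1 = f(L/D)V²/2g = 94.34 m
Pipe 2: V = 0.4500 m/s, Re = 5.10×10^5, ε/D = 2.52×10^-6, f = 0.01308, h_2 = f(L/D)V²/2g = 0.3899 m
Series → Q common, losses add: H = Σh = 94.73 m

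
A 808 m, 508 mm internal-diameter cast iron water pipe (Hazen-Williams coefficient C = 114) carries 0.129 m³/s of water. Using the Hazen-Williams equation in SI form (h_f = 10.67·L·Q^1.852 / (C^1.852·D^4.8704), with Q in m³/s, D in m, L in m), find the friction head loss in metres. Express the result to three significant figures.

h_f ≈ 0.816 m

h_f = 10.67·808·0.129^1.852 / (114^1.852·0.508^4.8704) = 0.8158 m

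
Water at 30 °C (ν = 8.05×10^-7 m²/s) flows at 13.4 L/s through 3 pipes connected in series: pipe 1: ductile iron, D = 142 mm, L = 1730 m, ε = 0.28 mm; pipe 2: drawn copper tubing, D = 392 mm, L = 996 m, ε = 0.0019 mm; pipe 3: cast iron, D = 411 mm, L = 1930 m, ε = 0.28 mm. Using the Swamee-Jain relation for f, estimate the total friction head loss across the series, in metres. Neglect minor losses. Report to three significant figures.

Pipe 1: V = 0.8461 m/s, Re = 1.49×10^5, ε/D = 0.00197, f = 0.02471, h_1 = f(L/D)V²/2g = 10.99 m
Pipe 2: V = 0.1110 m/s, Re = 5.41×10^4, ε/D = 4.85×10^-6, f = 0.02042, h_2 = f(L/D)V²/2g = 0.03260 m
Pipe 3: V = 0.1010 m/s, Re = 5.16×10^4, ε/D = 6.81×10^-4, f = 0.02310, h_3 = f(L/D)V²/2g = 0.05641 m
Series → Q common, losses add: H = Σh = 11.07 m

H ≈ 11.1 m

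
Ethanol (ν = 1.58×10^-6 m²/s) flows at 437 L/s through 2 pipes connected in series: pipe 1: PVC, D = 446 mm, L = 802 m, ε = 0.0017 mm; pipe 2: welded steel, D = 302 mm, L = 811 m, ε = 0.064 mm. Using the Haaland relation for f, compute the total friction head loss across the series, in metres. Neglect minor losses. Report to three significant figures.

H ≈ 83.2 m

Pipe 1: V = 2.797 m/s, Re = 7.90×10^5, ε/D = 3.81×10^-6, f = 0.01211, h_1 = f(L/D)V²/2g = 8.687 m
Pipe 2: V = 6.101 m/s, Re = 1.17×10^6, ε/D = 2.12×10^-4, f = 0.01463, h_2 = f(L/D)V²/2g = 74.50 m
Series → Q common, losses add: H = Σh = 83.19 m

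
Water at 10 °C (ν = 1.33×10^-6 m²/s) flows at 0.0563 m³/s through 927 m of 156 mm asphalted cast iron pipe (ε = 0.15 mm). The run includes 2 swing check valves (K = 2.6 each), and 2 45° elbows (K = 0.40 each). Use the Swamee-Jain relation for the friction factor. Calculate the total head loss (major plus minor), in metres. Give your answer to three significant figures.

V = 4Q/(πD²) = 2.946 m/s; V²/2g = 0.4422 m
Re = 3.45×10^5, ε/D = 9.62×10^-4 → f = 0.02046 (Swamee-Jain)
Major: h_f = f(L/D)·V²/2g = 0.02046·5942·0.4422 = 53.76 m
Minor: ΣK = 6.00; h_m = ΣK·V²/2g = 2.653 m
Total H_L = 53.76 + 2.653 = 56.41 m

H_L ≈ 56.4 m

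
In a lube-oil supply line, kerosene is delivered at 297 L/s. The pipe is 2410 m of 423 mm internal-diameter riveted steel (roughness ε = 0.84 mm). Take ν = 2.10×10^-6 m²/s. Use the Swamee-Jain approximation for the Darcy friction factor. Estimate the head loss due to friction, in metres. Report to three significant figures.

h_f ≈ 31.0 m

V = 4Q/(πD²) = 4·0.297/(π·0.423²) = 2.113 m/s
Re = VD/ν = 2.113·0.423/2.10×10^-6 = 4.26×10^5 → turbulent
ε/D = 0.84/423 = 0.00199
Swamee-Jain: f = 0.02393
h_f = f(L/D)V²/(2g) = 0.02393·(2410/0.423)·2.113²/(2·9.81) = 31.04 m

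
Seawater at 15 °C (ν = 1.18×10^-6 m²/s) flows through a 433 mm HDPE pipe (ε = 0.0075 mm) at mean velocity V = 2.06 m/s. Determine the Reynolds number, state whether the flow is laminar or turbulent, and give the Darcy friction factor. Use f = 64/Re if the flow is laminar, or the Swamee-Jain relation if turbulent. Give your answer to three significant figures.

Re ≈ 7.56×10^5; turbulent; f ≈ 0.0125

Re = VD/ν = 2.060·0.433/1.18×10^-6 = 7.56×10^5
Re > 4000 → turbulent; ε/D = 1.73×10^-5
Swamee-Jain: f = 0.01253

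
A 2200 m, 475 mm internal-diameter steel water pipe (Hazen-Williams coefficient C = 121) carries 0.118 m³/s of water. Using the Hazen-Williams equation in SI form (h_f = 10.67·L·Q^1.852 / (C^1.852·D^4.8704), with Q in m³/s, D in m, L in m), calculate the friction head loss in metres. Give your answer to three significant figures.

h_f = 10.67·2200·0.118^1.852 / (121^1.852·0.475^4.8704) = 2.339 m

h_f ≈ 2.34 m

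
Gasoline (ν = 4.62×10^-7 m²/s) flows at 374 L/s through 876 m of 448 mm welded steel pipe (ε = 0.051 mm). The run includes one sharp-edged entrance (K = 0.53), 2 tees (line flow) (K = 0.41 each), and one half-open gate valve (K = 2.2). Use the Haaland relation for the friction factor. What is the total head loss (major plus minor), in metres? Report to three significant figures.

H_L ≈ 8.25 m

V = 4Q/(πD²) = 2.373 m/s; V²/2g = 0.2869 m
Re = 2.30×10^6, ε/D = 1.14×10^-4 → f = 0.01289 (Haaland)
Major: h_f = f(L/D)·V²/2g = 0.01289·1955·0.2869 = 7.234 m
Minor: ΣK = 3.55; h_m = ΣK·V²/2g = 1.019 m
Total H_L = 7.234 + 1.019 = 8.253 m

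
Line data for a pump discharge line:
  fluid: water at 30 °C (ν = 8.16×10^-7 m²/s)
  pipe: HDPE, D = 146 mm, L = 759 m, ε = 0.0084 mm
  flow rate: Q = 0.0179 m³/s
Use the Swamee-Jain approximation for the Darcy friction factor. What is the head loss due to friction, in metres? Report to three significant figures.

h_f ≈ 4.90 m

V = 4Q/(πD²) = 4·0.0179/(π·0.146²) = 1.069 m/s
Re = VD/ν = 1.069·0.146/8.16×10^-7 = 1.91×10^5 → turbulent
ε/D = 0.0084/146 = 5.75×10^-5
Swamee-Jain: f = 0.01617
h_f = f(L/D)V²/(2g) = 0.01617·(759/0.146)·1.069²/(2·9.81) = 4.897 m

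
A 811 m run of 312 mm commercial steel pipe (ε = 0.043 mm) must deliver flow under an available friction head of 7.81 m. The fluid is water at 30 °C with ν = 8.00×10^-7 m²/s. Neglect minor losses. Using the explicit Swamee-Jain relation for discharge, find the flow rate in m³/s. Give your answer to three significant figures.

Q ≈ 0.156 m³/s

Swamee-Jain (Type II): Q = -0.965·√(gD⁵h_f/L)·ln[ε/(3.7D) + √(3.17ν²L/(gD³h_f))]
√(gD⁵h_f/L) = √(9.81·0.312⁵·7.81/811) = 0.01671
ε/(3.7D) = 3.72×10^-5; √(3.17ν²L/(gD³h_f)) = 2.66×10^-5
Q = -0.965·0.01671·ln(6.384×10^-5) = 0.1558 m³/s
Check: V = 2.04 m/s, Re = 7.95×10^5, f = 0.01428, h_f = 7.85 m ≈ 7.81 m ✓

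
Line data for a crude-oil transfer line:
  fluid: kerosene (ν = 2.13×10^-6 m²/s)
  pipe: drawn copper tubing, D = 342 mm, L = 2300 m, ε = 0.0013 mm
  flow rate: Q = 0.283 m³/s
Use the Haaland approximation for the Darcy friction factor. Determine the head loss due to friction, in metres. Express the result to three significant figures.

h_f ≈ 42.7 m

V = 4Q/(πD²) = 4·0.283/(π·0.342²) = 3.081 m/s
Re = VD/ν = 3.081·0.342/2.13×10^-6 = 4.95×10^5 → turbulent
ε/D = 0.0013/342 = 3.80×10^-6
Haaland: f = 0.01313
h_f = f(L/D)V²/(2g) = 0.01313·(2300/0.342)·3.081²/(2·9.81) = 42.71 m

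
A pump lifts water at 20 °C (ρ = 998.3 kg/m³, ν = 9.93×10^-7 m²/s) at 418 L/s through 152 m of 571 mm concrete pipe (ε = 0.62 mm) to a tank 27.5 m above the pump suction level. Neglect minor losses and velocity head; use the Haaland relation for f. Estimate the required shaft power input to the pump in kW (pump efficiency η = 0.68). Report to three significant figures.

V = 4Q/(πD²) = 1.632 m/s; Re = 9.39×10^5; ε/D = 0.00109; f = 0.02034
h_f = f(L/D)V²/2g = 0.7354 m
Total head H = z + h_f = 27.5 + 0.7354 = 28.24 m
P_hyd = ρgQH = 998.3·9.81·0.418·28.24 = 115.6 kW
P_shaft = P_hyd/η = 115.6/0.68 = 170.0 kW

P_shaft ≈ 170 kW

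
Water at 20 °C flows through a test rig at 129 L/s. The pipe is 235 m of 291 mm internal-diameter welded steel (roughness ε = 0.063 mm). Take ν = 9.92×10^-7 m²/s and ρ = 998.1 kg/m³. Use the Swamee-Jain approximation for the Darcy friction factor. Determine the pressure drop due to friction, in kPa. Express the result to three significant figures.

Δp ≈ 23.5 kPa

V = 4Q/(πD²) = 4·0.129/(π·0.291²) = 1.940 m/s
Re = VD/ν = 1.940·0.291/9.92×10^-7 = 5.69×10^5 → turbulent
ε/D = 0.063/291 = 2.16×10^-4
Swamee-Jain: f = 0.01550
h_f = f(L/D)V²/(2g) = 0.01550·(235/0.291)·1.940²/(2·9.81) = 2.401 m
Δp = ρg·h_f = 998.1·9.81·2.401 = 23.51 kPa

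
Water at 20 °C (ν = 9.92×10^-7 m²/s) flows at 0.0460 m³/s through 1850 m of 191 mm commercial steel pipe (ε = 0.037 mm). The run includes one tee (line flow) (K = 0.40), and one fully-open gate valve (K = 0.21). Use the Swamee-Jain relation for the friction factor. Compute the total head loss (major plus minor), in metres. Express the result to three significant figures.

V = 4Q/(πD²) = 1.605 m/s; V²/2g = 0.1314 m
Re = 3.09×10^5, ε/D = 1.94×10^-4 → f = 0.01620 (Swamee-Jain)
Major: h_f = f(L/D)·V²/2g = 0.01620·9686·0.1314 = 20.62 m
Minor: ΣK = 0.610; h_m = ΣK·V²/2g = 0.08014 m
Total H_L = 20.62 + 0.08014 = 20.70 m

H_L ≈ 20.7 m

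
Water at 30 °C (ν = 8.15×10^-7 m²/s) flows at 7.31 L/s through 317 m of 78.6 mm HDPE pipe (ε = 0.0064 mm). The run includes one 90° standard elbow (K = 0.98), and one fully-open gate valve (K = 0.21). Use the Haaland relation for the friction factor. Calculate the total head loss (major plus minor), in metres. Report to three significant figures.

V = 4Q/(πD²) = 1.507 m/s; V²/2g = 0.1157 m
Re = 1.45×10^5, ε/D = 8.14×10^-5 → f = 0.01696 (Haaland)
Major: h_f = f(L/D)·V²/2g = 0.01696·4033·0.1157 = 7.914 m
Minor: ΣK = 1.19; h_m = ΣK·V²/2g = 0.1377 m
Total H_L = 7.914 + 0.1377 = 8.052 m

H_L ≈ 8.05 m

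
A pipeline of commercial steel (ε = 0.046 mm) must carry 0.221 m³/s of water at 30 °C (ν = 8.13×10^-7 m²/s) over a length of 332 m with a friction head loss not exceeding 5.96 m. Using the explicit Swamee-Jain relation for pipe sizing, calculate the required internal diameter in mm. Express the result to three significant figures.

Swamee-Jain (Type III): D = 0.66·[ε^1.25·(LQ²/(gh_f))^4.75 + ν·Q^9.4·(L/(gh_f))^5.2]^0.04
LQ²/(gh_f) = 0.2773; L/(gh_f) = 5.678
Term 1 = ε^1.25·(…)^4.75 = 8.57×10^-9; Term 2 = ν·Q^9.4·(…)^5.2 = 4.67×10^-9
D = 0.66·(8.57×10^-9 + 4.67×10^-9)^0.04 = 0.3195 m = 319 mm
Check: V = 2.76 m/s, Re = 1.08×10^6, f = 0.01403, h_f = 5.65 m ≈ 5.96 m ✓

D ≈ 319 mm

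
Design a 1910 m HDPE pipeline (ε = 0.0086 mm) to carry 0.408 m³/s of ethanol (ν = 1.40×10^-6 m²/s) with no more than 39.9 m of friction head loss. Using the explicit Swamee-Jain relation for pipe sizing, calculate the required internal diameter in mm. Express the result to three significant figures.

D ≈ 384 mm

Swamee-Jain (Type III): D = 0.66·[ε^1.25·(LQ²/(gh_f))^4.75 + ν·Q^9.4·(L/(gh_f))^5.2]^0.04
LQ²/(gh_f) = 0.8123; L/(gh_f) = 4.880
Term 1 = ε^1.25·(…)^4.75 = 1.73×10^-7; Term 2 = ν·Q^9.4·(…)^5.2 = 1.16×10^-6
D = 0.66·(1.73×10^-7 + 1.16×10^-6)^0.04 = 0.3842 m = 384 mm
Check: V = 3.52 m/s, Re = 9.66×10^5, f = 0.01219, h_f = 38.2 m ≈ 39.9 m ✓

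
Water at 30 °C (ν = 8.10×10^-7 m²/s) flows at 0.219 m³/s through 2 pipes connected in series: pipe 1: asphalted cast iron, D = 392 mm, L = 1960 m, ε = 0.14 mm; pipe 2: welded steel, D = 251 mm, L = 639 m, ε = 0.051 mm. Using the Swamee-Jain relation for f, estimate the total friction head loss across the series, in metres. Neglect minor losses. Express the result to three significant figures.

H ≈ 50.7 m

Pipe 1: V = 1.815 m/s, Re = 8.78×10^5, ε/D = 3.57×10^-4, f = 0.01633, h_1 = f(L/D)V²/2g = 13.70 m
Pipe 2: V = 4.426 m/s, Re = 1.37×10^6, ε/D = 2.03×10^-4, f = 0.01457, h_2 = f(L/D)V²/2g = 37.04 m
Series → Q common, losses add: H = Σh = 50.74 m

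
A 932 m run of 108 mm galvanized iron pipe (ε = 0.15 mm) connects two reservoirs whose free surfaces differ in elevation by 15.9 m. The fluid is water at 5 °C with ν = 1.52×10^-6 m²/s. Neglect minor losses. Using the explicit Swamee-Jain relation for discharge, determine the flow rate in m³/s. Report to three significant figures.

Q ≈ 0.0113 m³/s

Swamee-Jain (Type II): Q = -0.965·√(gD⁵h_f/L)·ln[ε/(3.7D) + √(3.17ν²L/(gD³h_f))]
√(gD⁵h_f/L) = √(9.81·0.108⁵·15.9/932) = 0.001568
ε/(3.7D) = 3.75×10^-4; √(3.17ν²L/(gD³h_f)) = 1.86×10^-4
Q = -0.965·0.001568·ln(5.618×10^-4) = 0.01133 m³/s
Check: V = 1.24 m/s, Re = 8.78×10^4, f = 0.02386, h_f = 16.0 m ≈ 15.9 m ✓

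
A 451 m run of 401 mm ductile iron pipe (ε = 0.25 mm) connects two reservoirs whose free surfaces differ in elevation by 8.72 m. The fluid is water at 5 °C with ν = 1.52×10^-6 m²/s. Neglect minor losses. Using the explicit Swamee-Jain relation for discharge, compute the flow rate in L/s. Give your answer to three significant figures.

Q ≈ 366 L/s

Swamee-Jain (Type II): Q = -0.965·√(gD⁵h_f/L)·ln[ε/(3.7D) + √(3.17ν²L/(gD³h_f))]
√(gD⁵h_f/L) = √(9.81·0.401⁵·8.72/451) = 0.04435
ε/(3.7D) = 1.68×10^-4; √(3.17ν²L/(gD³h_f)) = 2.45×10^-5
Q = -0.965·0.04435·ln(1.930×10^-4) = 0.3660 m³/s
Check: V = 2.90 m/s, Re = 7.65×10^5, f = 0.01822, h_f = 8.77 m ≈ 8.72 m ✓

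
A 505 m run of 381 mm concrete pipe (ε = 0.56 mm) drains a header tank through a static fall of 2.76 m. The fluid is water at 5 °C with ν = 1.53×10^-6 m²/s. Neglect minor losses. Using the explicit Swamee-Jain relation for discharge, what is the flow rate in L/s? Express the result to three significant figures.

Q ≈ 154 L/s

Swamee-Jain (Type II): Q = -0.965·√(gD⁵h_f/L)·ln[ε/(3.7D) + √(3.17ν²L/(gD³h_f))]
√(gD⁵h_f/L) = √(9.81·0.381⁵·2.76/505) = 0.02075
ε/(3.7D) = 3.97×10^-4; √(3.17ν²L/(gD³h_f)) = 5.00×10^-5
Q = -0.965·0.02075·ln(4.473×10^-4) = 0.1544 m³/s
Check: V = 1.35 m/s, Re = 3.37×10^5, f = 0.02242, h_f = 2.78 m ≈ 2.76 m ✓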